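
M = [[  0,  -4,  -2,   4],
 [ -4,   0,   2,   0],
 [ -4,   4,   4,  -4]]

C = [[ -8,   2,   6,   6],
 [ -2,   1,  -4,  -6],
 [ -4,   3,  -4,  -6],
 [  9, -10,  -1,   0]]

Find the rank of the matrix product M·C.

2

First compute MC:
[[ 52, -50,  20,  36],
 [ 24,  -2, -32, -36],
 [-28,  48, -52, -72]]
Now row reduce the product.
R2 ← R2 − (6/13)·R1: [0, 274/13, -536/13, -684/13]
R3 ← R3 + (7/13)·R1: [0, 274/13, -536/13, -684/13]
R3 ← R3 − R2: [0, 0, 0, 0]
2 nonzero rows, so rank(MC) = 2.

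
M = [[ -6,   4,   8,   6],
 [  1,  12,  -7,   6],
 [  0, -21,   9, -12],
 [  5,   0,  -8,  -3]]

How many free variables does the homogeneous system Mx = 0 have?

Row reduce to echelon form.
R2 ← R2 + (1/6)·R1: [0, 38/3, -17/3, 7]
R4 ← R4 + (5/6)·R1: [0, 10/3, -4/3, 2]
R3 ← R3 + (63/38)·R2: [0, 0, -15/38, -15/38]
R4 ← R4 − (5/19)·R2: [0, 0, 3/19, 3/19]
R4 ← R4 + (2/5)·R3: [0, 0, 0, 0]
3 nonzero rows, so rank(M) = 3.
M has 4 columns; by rank–nullity, nullity = 4 − 3 = 1.

1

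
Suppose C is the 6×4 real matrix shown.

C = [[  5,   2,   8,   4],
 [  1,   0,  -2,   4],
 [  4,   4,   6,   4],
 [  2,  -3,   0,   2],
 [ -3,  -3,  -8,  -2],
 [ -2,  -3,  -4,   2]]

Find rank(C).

4

Row reduce to echelon form.
R2 ← R2 − (1/5)·R1: [0, -2/5, -18/5, 16/5]
R3 ← R3 − (4/5)·R1: [0, 12/5, -2/5, 4/5]
R4 ← R4 − (2/5)·R1: [0, -19/5, -16/5, 2/5]
R5 ← R5 + (3/5)·R1: [0, -9/5, -16/5, 2/5]
R6 ← R6 + (2/5)·R1: [0, -11/5, -4/5, 18/5]
R3 ← R3 + (6)·R2: [0, 0, -22, 20]
R4 ← R4 − (19/2)·R2: [0, 0, 31, -30]
R5 ← R5 − (9/2)·R2: [0, 0, 13, -14]
R6 ← R6 − (11/2)·R2: [0, 0, 19, -14]
R4 ← R4 + (31/22)·R3: [0, 0, 0, -20/11]
R5 ← R5 + (13/22)·R3: [0, 0, 0, -24/11]
R6 ← R6 + (19/22)·R3: [0, 0, 0, 36/11]
R5 ← R5 − (6/5)·R4: [0, 0, 0, 0]
R6 ← R6 + (9/5)·R4: [0, 0, 0, 0]
Echelon form has 4 nonzero rows, so rank(C) = 4.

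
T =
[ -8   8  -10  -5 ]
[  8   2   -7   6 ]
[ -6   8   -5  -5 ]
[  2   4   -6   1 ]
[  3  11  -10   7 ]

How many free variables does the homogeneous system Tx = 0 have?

0

Row reduce to echelon form.
R2 ← R2 + R1: [0, 10, -17, 1]
R3 ← R3 − (3/4)·R1: [0, 2, 5/2, -5/4]
R4 ← R4 + (1/4)·R1: [0, 6, -17/2, -1/4]
R5 ← R5 + (3/8)·R1: [0, 14, -55/4, 41/8]
R3 ← R3 − (1/5)·R2: [0, 0, 59/10, -29/20]
R4 ← R4 − (3/5)·R2: [0, 0, 17/10, -17/20]
R5 ← R5 − (7/5)·R2: [0, 0, 201/20, 149/40]
R4 ← R4 − (17/59)·R3: [0, 0, 0, -51/118]
R5 ← R5 − (201/118)·R3: [0, 0, 0, 731/118]
R5 ← R5 + (43/3)·R4: [0, 0, 0, 0]
4 nonzero rows, so rank(T) = 4.
T has 4 columns; by rank–nullity, nullity = 4 − 4 = 0.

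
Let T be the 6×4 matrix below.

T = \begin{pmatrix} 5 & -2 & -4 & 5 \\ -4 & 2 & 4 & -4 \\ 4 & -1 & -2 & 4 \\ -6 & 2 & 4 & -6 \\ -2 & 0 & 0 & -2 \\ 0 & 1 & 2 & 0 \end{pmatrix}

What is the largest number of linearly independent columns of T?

2

Row reduce to echelon form.
R2 ← R2 + (4/5)·R1: [0, 2/5, 4/5, 0]
R3 ← R3 − (4/5)·R1: [0, 3/5, 6/5, 0]
R4 ← R4 + (6/5)·R1: [0, -2/5, -4/5, 0]
R5 ← R5 + (2/5)·R1: [0, -4/5, -8/5, 0]
R3 ← R3 − (3/2)·R2: [0, 0, 0, 0]
R4 ← R4 + R2: [0, 0, 0, 0]
R5 ← R5 + (2)·R2: [0, 0, 0, 0]
R6 ← R6 − (5/2)·R2: [0, 0, 0, 0]
Echelon form has 2 nonzero rows, so rank(T) = 2.
The rank gives the maximum number of linearly independent columns: 2.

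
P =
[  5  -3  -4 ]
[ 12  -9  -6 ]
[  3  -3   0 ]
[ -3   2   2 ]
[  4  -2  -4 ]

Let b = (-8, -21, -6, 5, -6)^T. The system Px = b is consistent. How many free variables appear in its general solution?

Row reduce the augmented matrix [P | b].
R2 ← R2 − (12/5)·R1: [0, -9/5, 18/5, -9/5]
R3 ← R3 − (3/5)·R1: [0, -6/5, 12/5, -6/5]
R4 ← R4 + (3/5)·R1: [0, 1/5, -2/5, 1/5]
R5 ← R5 − (4/5)·R1: [0, 2/5, -4/5, 2/5]
R3 ← R3 − (2/3)·R2: [0, 0, 0, 0]
R4 ← R4 + (1/9)·R2: [0, 0, 0, 0]
R5 ← R5 + (2/9)·R2: [0, 0, 0, 0]
The echelon form has 2 nonzero rows, and every pivot lies in the first 3 columns, so rank(P) = rank([P|b]) = 2.
The system is consistent.
Free variables = (unknowns) − (rank) = 3 − 2 = 1.

1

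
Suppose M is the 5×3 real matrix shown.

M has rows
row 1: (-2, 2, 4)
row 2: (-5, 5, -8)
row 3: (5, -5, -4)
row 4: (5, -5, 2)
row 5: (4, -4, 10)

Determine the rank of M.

2

Row reduce to echelon form.
R2 ← R2 − (5/2)·R1: [0, 0, -18]
R3 ← R3 + (5/2)·R1: [0, 0, 6]
R4 ← R4 + (5/2)·R1: [0, 0, 12]
R5 ← R5 + (2)·R1: [0, 0, 18]
R3 ← R3 + (1/3)·R2: [0, 0, 0]
R4 ← R4 + (2/3)·R2: [0, 0, 0]
R5 ← R5 + R2: [0, 0, 0]
Echelon form has 2 nonzero rows, so rank(M) = 2.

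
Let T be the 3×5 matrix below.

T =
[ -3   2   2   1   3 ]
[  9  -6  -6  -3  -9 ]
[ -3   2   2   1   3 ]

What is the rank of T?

Row reduce to echelon form.
R2 ← R2 + (3)·R1: [0, 0, 0, 0, 0]
R3 ← R3 − R1: [0, 0, 0, 0, 0]
Echelon form has 1 nonzero row, so rank(T) = 1.

1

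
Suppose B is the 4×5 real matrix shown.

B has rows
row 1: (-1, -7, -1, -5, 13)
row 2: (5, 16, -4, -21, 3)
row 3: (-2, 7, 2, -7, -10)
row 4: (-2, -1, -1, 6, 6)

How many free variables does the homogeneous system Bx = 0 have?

1

Row reduce to echelon form.
R2 ← R2 + (5)·R1: [0, -19, -9, -46, 68]
R3 ← R3 − (2)·R1: [0, 21, 4, 3, -36]
R4 ← R4 − (2)·R1: [0, 13, 1, 16, -20]
R3 ← R3 + (21/19)·R2: [0, 0, -113/19, -909/19, 744/19]
R4 ← R4 + (13/19)·R2: [0, 0, -98/19, -294/19, 504/19]
R4 ← R4 − (98/113)·R3: [0, 0, 0, 2940/113, -840/113]
4 nonzero rows, so rank(B) = 4.
B has 5 columns; by rank–nullity, nullity = 5 − 4 = 1.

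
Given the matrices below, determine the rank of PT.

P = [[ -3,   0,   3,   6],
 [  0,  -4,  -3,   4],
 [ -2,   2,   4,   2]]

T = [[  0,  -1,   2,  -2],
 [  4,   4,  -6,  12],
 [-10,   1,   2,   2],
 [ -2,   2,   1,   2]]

3

First compute PT:
[[-42,  18,   6,  24],
 [  6, -11,  22, -46],
 [-36,  18,  -6,  40]]
Now row reduce the product.
R2 ← R2 + (1/7)·R1: [0, -59/7, 160/7, -298/7]
R3 ← R3 − (6/7)·R1: [0, 18/7, -78/7, 136/7]
R3 ← R3 + (18/59)·R2: [0, 0, -246/59, 380/59]
3 nonzero rows, so rank(PT) = 3.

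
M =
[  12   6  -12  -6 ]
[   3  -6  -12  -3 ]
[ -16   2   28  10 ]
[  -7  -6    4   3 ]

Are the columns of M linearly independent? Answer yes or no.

Row reduce M to echelon form.
R2 ← R2 − (1/4)·R1: [0, -15/2, -9, -3/2]
R3 ← R3 + (4/3)·R1: [0, 10, 12, 2]
R4 ← R4 + (7/12)·R1: [0, -5/2, -3, -1/2]
R3 ← R3 + (4/3)·R2: [0, 0, 0, 0]
R4 ← R4 − (1/3)·R2: [0, 0, 0, 0]
2 pivots among 4 columns.
Only 2 < 4 pivot columns, so the columns are linearly dependent.

no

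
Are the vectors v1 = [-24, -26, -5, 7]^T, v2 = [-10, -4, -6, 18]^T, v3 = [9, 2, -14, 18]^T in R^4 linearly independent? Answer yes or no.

Form the matrix with these vectors as rows and row reduce.
R2 ← R2 − (5/12)·R1: [0, 41/6, -47/12, 181/12]
R3 ← R3 + (3/8)·R1: [0, -31/4, -127/8, 165/8]
R3 ← R3 + (93/82)·R2: [0, 0, -833/41, 1547/41]
3 nonzero rows, so the 3 vectors span a space of dimension 3.
Since 3 = 3, the vectors are linearly independent.

yes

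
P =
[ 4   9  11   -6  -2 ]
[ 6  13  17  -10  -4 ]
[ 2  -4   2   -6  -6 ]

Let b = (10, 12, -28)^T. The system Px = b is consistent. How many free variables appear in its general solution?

Row reduce the augmented matrix [P | b].
R2 ← R2 − (3/2)·R1: [0, -1/2, 1/2, -1, -1, -3]
R3 ← R3 − (1/2)·R1: [0, -17/2, -7/2, -3, -5, -33]
R3 ← R3 − (17)·R2: [0, 0, -12, 14, 12, 18]
The echelon form has 3 nonzero rows, and every pivot lies in the first 5 columns, so rank(P) = rank([P|b]) = 3.
The system is consistent.
Free variables = (unknowns) − (rank) = 5 − 3 = 2.

2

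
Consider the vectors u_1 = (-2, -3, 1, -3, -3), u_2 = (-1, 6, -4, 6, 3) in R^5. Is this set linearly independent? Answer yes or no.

yes

Form the matrix with these vectors as rows and row reduce.
R2 ← R2 − (1/2)·R1: [0, 15/2, -9/2, 15/2, 9/2]
2 nonzero rows, so the 2 vectors span a space of dimension 2.
Since 2 = 2, the vectors are linearly independent.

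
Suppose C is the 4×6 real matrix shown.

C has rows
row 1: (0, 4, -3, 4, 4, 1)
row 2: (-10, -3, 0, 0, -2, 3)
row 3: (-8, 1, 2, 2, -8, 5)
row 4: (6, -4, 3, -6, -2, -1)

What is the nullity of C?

Row reduce to echelon form.
Swap R1 ↔ R2
R3 ← R3 − (4/5)·R1: [0, 17/5, 2, 2, -32/5, 13/5]
R4 ← R4 + (3/5)·R1: [0, -29/5, 3, -6, -16/5, 4/5]
R3 ← R3 − (17/20)·R2: [0, 0, 91/20, -7/5, -49/5, 7/4]
R4 ← R4 + (29/20)·R2: [0, 0, -27/20, -1/5, 13/5, 9/4]
R4 ← R4 + (27/91)·R3: [0, 0, 0, -8/13, -4/13, 36/13]
4 nonzero rows, so rank(C) = 4.
C has 6 columns; by rank–nullity, nullity = 6 − 4 = 2.

2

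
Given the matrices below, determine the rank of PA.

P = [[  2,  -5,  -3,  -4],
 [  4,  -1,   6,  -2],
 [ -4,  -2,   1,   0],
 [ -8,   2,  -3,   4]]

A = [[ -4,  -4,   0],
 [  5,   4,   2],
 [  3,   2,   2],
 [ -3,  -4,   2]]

First compute PA:
[[-30, -18, -24],
 [  3,   0,   6],
 [  9,  10,  -2],
 [ 21,  18,   6]]
Now row reduce the product.
R2 ← R2 + (1/10)·R1: [0, -9/5, 18/5]
R3 ← R3 + (3/10)·R1: [0, 23/5, -46/5]
R4 ← R4 + (7/10)·R1: [0, 27/5, -54/5]
R3 ← R3 + (23/9)·R2: [0, 0, 0]
R4 ← R4 + (3)·R2: [0, 0, 0]
2 nonzero rows, so rank(PA) = 2.

2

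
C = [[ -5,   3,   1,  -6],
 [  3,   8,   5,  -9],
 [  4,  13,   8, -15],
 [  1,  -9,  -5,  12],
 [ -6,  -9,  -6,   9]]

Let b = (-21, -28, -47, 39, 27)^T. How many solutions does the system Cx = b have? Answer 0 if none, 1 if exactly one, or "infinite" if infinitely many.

Row reduce the augmented matrix [C | b].
R2 ← R2 + (3/5)·R1: [0, 49/5, 28/5, -63/5, -203/5]
R3 ← R3 + (4/5)·R1: [0, 77/5, 44/5, -99/5, -319/5]
R4 ← R4 + (1/5)·R1: [0, -42/5, -24/5, 54/5, 174/5]
R5 ← R5 − (6/5)·R1: [0, -63/5, -36/5, 81/5, 261/5]
R3 ← R3 − (11/7)·R2: [0, 0, 0, 0, 0]
R4 ← R4 + (6/7)·R2: [0, 0, 0, 0, 0]
R5 ← R5 + (9/7)·R2: [0, 0, 0, 0, 0]
The echelon form has 2 nonzero rows, and every pivot lies in the first 4 columns, so rank(C) = rank([C|b]) = 2.
The system is consistent.
rank = 2 < 4 unknowns, so there are infinitely many solutions.

infinite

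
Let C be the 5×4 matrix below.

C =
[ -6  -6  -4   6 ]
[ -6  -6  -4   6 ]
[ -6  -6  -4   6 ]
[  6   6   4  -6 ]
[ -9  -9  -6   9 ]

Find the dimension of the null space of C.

3

Row reduce to echelon form.
R2 ← R2 − R1: [0, 0, 0, 0]
R3 ← R3 − R1: [0, 0, 0, 0]
R4 ← R4 + R1: [0, 0, 0, 0]
R5 ← R5 − (3/2)·R1: [0, 0, 0, 0]
1 nonzero row, so rank(C) = 1.
C has 4 columns; by rank–nullity, nullity = 4 − 1 = 3.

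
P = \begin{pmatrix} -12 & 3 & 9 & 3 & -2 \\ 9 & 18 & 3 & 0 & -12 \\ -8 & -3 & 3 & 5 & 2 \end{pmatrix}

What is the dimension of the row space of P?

3

Row reduce to echelon form.
R2 ← R2 + (3/4)·R1: [0, 81/4, 39/4, 9/4, -27/2]
R3 ← R3 − (2/3)·R1: [0, -5, -3, 3, 10/3]
R3 ← R3 + (20/81)·R2: [0, 0, -16/27, 32/9, 0]
Echelon form has 3 nonzero rows, so rank(P) = 3.
The row space has dimension equal to the rank: 3.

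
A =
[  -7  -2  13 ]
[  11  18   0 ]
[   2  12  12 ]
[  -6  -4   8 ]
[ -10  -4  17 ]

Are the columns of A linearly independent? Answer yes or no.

no

Row reduce A to echelon form.
R2 ← R2 + (11/7)·R1: [0, 104/7, 143/7]
R3 ← R3 + (2/7)·R1: [0, 80/7, 110/7]
R4 ← R4 − (6/7)·R1: [0, -16/7, -22/7]
R5 ← R5 − (10/7)·R1: [0, -8/7, -11/7]
R3 ← R3 − (10/13)·R2: [0, 0, 0]
R4 ← R4 + (2/13)·R2: [0, 0, 0]
R5 ← R5 + (1/13)·R2: [0, 0, 0]
2 pivots among 3 columns.
Only 2 < 3 pivot columns, so the columns are linearly dependent.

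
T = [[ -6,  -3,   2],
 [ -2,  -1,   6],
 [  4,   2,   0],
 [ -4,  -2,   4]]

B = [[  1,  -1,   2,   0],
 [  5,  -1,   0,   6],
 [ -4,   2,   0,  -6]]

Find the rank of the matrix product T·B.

2

First compute TB:
[[-29,  13, -12, -30],
 [-31,  15,  -4, -42],
 [ 14,  -6,   8,  12],
 [-30,  14,  -8, -36]]
Now row reduce the product.
R2 ← R2 − (31/29)·R1: [0, 32/29, 256/29, -288/29]
R3 ← R3 + (14/29)·R1: [0, 8/29, 64/29, -72/29]
R4 ← R4 − (30/29)·R1: [0, 16/29, 128/29, -144/29]
R3 ← R3 − (1/4)·R2: [0, 0, 0, 0]
R4 ← R4 − (1/2)·R2: [0, 0, 0, 0]
2 nonzero rows, so rank(TB) = 2.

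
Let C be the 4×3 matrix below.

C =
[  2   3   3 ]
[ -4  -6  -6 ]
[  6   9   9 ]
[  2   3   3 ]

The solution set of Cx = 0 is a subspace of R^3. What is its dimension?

2

Row reduce to echelon form.
R2 ← R2 + (2)·R1: [0, 0, 0]
R3 ← R3 − (3)·R1: [0, 0, 0]
R4 ← R4 − R1: [0, 0, 0]
1 nonzero row, so rank(C) = 1.
C has 3 columns; by rank–nullity, nullity = 3 − 1 = 2.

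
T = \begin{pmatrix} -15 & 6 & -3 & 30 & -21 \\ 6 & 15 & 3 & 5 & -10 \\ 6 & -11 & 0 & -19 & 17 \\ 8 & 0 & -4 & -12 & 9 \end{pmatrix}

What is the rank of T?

Row reduce to echelon form.
R2 ← R2 + (2/5)·R1: [0, 87/5, 9/5, 17, -92/5]
R3 ← R3 + (2/5)·R1: [0, -43/5, -6/5, -7, 43/5]
R4 ← R4 + (8/15)·R1: [0, 16/5, -28/5, 4, -11/5]
R3 ← R3 + (43/87)·R2: [0, 0, -9/29, 122/87, -43/87]
R4 ← R4 − (16/87)·R2: [0, 0, -172/29, 76/87, 103/87]
R4 ← R4 − (172/9)·R3: [0, 0, 0, -700/27, 287/27]
Echelon form has 4 nonzero rows, so rank(T) = 4.

4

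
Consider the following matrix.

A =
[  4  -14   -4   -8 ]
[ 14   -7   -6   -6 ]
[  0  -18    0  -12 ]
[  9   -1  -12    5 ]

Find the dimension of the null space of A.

Row reduce to echelon form.
R2 ← R2 − (7/2)·R1: [0, 42, 8, 22]
R4 ← R4 − (9/4)·R1: [0, 61/2, -3, 23]
R3 ← R3 + (3/7)·R2: [0, 0, 24/7, -18/7]
R4 ← R4 − (61/84)·R2: [0, 0, -185/21, 295/42]
R4 ← R4 + (185/72)·R3: [0, 0, 0, 5/12]
4 nonzero rows, so rank(A) = 4.
A has 4 columns; by rank–nullity, nullity = 4 − 4 = 0.

0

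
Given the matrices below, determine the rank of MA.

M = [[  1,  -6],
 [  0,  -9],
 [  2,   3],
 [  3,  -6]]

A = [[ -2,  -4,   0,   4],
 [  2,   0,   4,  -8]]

2

First compute MA:
[[-14,  -4, -24,  52],
 [-18,   0, -36,  72],
 [  2,  -8,  12, -16],
 [-18, -12, -24,  60]]
Now row reduce the product.
R2 ← R2 − (9/7)·R1: [0, 36/7, -36/7, 36/7]
R3 ← R3 + (1/7)·R1: [0, -60/7, 60/7, -60/7]
R4 ← R4 − (9/7)·R1: [0, -48/7, 48/7, -48/7]
R3 ← R3 + (5/3)·R2: [0, 0, 0, 0]
R4 ← R4 + (4/3)·R2: [0, 0, 0, 0]
2 nonzero rows, so rank(MA) = 2.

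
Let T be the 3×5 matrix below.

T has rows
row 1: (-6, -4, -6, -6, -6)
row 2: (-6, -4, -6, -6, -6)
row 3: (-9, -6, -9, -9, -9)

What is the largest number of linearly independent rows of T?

Row reduce to echelon form.
R2 ← R2 − R1: [0, 0, 0, 0, 0]
R3 ← R3 − (3/2)·R1: [0, 0, 0, 0, 0]
Echelon form has 1 nonzero row, so rank(T) = 1.
The rank gives the maximum number of linearly independent rows: 1.

1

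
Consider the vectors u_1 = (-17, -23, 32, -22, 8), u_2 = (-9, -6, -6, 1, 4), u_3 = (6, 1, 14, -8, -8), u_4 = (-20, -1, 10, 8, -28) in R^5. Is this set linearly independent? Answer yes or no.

yes

Form the matrix with these vectors as rows and row reduce.
R2 ← R2 − (9/17)·R1: [0, 105/17, -390/17, 215/17, -4/17]
R3 ← R3 + (6/17)·R1: [0, -121/17, 430/17, -268/17, -88/17]
R4 ← R4 − (20/17)·R1: [0, 443/17, -470/17, 576/17, -636/17]
R3 ← R3 + (121/105)·R2: [0, 0, -8/7, -25/21, -572/105]
R4 ← R4 − (443/105)·R2: [0, 0, 484/7, -409/21, -3824/105]
R4 ← R4 + (121/2)·R3: [0, 0, 0, -183/2, -366]
4 nonzero rows, so the 4 vectors span a space of dimension 4.
Since 4 = 4, the vectors are linearly independent.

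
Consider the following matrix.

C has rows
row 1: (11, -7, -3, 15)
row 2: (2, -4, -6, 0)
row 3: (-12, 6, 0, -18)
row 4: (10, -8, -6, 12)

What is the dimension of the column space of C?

2

Row reduce to echelon form.
R2 ← R2 − (2/11)·R1: [0, -30/11, -60/11, -30/11]
R3 ← R3 + (12/11)·R1: [0, -18/11, -36/11, -18/11]
R4 ← R4 − (10/11)·R1: [0, -18/11, -36/11, -18/11]
R3 ← R3 − (3/5)·R2: [0, 0, 0, 0]
R4 ← R4 − (3/5)·R2: [0, 0, 0, 0]
Echelon form has 2 nonzero rows, so rank(C) = 2.
The column space has dimension equal to the rank: 2.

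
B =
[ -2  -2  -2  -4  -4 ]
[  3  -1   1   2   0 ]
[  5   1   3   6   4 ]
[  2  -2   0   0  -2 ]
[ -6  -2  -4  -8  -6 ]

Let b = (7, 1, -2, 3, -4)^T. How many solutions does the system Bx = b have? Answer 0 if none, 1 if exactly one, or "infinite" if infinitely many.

Row reduce the augmented matrix [B | b].
R2 ← R2 + (3/2)·R1: [0, -4, -2, -4, -6, 23/2]
R3 ← R3 + (5/2)·R1: [0, -4, -2, -4, -6, 31/2]
R4 ← R4 + R1: [0, -4, -2, -4, -6, 10]
R5 ← R5 − (3)·R1: [0, 4, 2, 4, 6, -25]
R3 ← R3 − R2: [0, 0, 0, 0, 0, 4]
R4 ← R4 − R2: [0, 0, 0, 0, 0, -3/2]
R5 ← R5 + R2: [0, 0, 0, 0, 0, -27/2]
R4 ← R4 + (3/8)·R3: [0, 0, 0, 0, 0, 0]
R5 ← R5 + (27/8)·R3: [0, 0, 0, 0, 0, 0]
The echelon form has 3 nonzero rows; the last pivot sits in the augmented column, so rank(B) = 2 but rank([B|b]) = 3.
Since the ranks differ, the system is inconsistent.
It has no solutions.

0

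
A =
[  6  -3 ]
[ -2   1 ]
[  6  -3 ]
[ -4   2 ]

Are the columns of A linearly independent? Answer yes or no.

Row reduce A to echelon form.
R2 ← R2 + (1/3)·R1: [0, 0]
R3 ← R3 − R1: [0, 0]
R4 ← R4 + (2/3)·R1: [0, 0]
1 pivot among 2 columns.
Only 1 < 2 pivot columns, so the columns are linearly dependent.

no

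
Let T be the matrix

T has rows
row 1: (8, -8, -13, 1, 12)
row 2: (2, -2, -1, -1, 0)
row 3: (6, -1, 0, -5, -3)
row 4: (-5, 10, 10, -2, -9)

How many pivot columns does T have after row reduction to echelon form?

3

Row reduce to echelon form.
R2 ← R2 − (1/4)·R1: [0, 0, 9/4, -5/4, -3]
R3 ← R3 − (3/4)·R1: [0, 5, 39/4, -23/4, -12]
R4 ← R4 + (5/8)·R1: [0, 5, 15/8, -11/8, -3/2]
Swap R2 ↔ R3
R4 ← R4 − R2: [0, 0, -63/8, 35/8, 21/2]
R4 ← R4 + (7/2)·R3: [0, 0, 0, 0, 0]
Echelon form has 3 nonzero rows, so rank(T) = 3.
Each nonzero row contributes one pivot column: 3 pivot columns.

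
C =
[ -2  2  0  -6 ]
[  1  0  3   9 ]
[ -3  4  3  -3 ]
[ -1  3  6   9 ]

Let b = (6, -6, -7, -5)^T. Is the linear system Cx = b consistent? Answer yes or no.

no

Row reduce the augmented matrix [C | b].
R2 ← R2 + (1/2)·R1: [0, 1, 3, 6, -3]
R3 ← R3 − (3/2)·R1: [0, 1, 3, 6, -16]
R4 ← R4 − (1/2)·R1: [0, 2, 6, 12, -8]
R3 ← R3 − R2: [0, 0, 0, 0, -13]
R4 ← R4 − (2)·R2: [0, 0, 0, 0, -2]
R4 ← R4 − (2/13)·R3: [0, 0, 0, 0, 0]
The echelon form has 3 nonzero rows; the last pivot sits in the augmented column, so rank(C) = 2 but rank([C|b]) = 3.
Since the ranks differ, the system is inconsistent.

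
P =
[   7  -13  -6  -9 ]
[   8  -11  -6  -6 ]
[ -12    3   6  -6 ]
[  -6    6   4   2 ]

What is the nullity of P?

2

Row reduce to echelon form.
R2 ← R2 − (8/7)·R1: [0, 27/7, 6/7, 30/7]
R3 ← R3 + (12/7)·R1: [0, -135/7, -30/7, -150/7]
R4 ← R4 + (6/7)·R1: [0, -36/7, -8/7, -40/7]
R3 ← R3 + (5)·R2: [0, 0, 0, 0]
R4 ← R4 + (4/3)·R2: [0, 0, 0, 0]
2 nonzero rows, so rank(P) = 2.
P has 4 columns; by rank–nullity, nullity = 4 − 2 = 2.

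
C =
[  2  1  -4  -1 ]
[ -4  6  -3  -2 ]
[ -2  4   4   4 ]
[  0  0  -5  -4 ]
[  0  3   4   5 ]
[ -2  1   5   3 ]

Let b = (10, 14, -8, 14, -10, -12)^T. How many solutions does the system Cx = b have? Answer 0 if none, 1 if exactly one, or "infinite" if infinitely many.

Row reduce the augmented matrix [C | b].
R2 ← R2 + (2)·R1: [0, 8, -11, -4, 34]
R3 ← R3 + R1: [0, 5, 0, 3, 2]
R6 ← R6 + R1: [0, 2, 1, 2, -2]
R3 ← R3 − (5/8)·R2: [0, 0, 55/8, 11/2, -77/4]
R5 ← R5 − (3/8)·R2: [0, 0, 65/8, 13/2, -91/4]
R6 ← R6 − (1/4)·R2: [0, 0, 15/4, 3, -21/2]
R4 ← R4 + (8/11)·R3: [0, 0, 0, 0, 0]
R5 ← R5 − (13/11)·R3: [0, 0, 0, 0, 0]
R6 ← R6 − (6/11)·R3: [0, 0, 0, 0, 0]
The echelon form has 3 nonzero rows, and every pivot lies in the first 4 columns, so rank(C) = rank([C|b]) = 3.
The system is consistent.
rank = 3 < 4 unknowns, so there are infinitely many solutions.

infinite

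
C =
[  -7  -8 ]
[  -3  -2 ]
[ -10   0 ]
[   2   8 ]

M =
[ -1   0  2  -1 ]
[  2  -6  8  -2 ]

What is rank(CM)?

First compute CM:
[[ -9,  48, -78,  23],
 [ -1,  12, -22,   7],
 [ 10,   0, -20,  10],
 [ 14, -48,  68, -18]]
Now row reduce the product.
R2 ← R2 − (1/9)·R1: [0, 20/3, -40/3, 40/9]
R3 ← R3 + (10/9)·R1: [0, 160/3, -320/3, 320/9]
R4 ← R4 + (14/9)·R1: [0, 80/3, -160/3, 160/9]
R3 ← R3 − (8)·R2: [0, 0, 0, 0]
R4 ← R4 − (4)·R2: [0, 0, 0, 0]
2 nonzero rows, so rank(CM) = 2.

2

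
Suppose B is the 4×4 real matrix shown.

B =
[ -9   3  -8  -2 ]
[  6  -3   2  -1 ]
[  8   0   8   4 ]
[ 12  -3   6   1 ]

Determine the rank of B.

3

Row reduce to echelon form.
R2 ← R2 + (2/3)·R1: [0, -1, -10/3, -7/3]
R3 ← R3 + (8/9)·R1: [0, 8/3, 8/9, 20/9]
R4 ← R4 + (4/3)·R1: [0, 1, -14/3, -5/3]
R3 ← R3 + (8/3)·R2: [0, 0, -8, -4]
R4 ← R4 + R2: [0, 0, -8, -4]
R4 ← R4 − R3: [0, 0, 0, 0]
Echelon form has 3 nonzero rows, so rank(B) = 3.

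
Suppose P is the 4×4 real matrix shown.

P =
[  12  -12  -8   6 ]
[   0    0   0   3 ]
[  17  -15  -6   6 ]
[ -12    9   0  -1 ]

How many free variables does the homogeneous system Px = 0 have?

Row reduce to echelon form.
R3 ← R3 − (17/12)·R1: [0, 2, 16/3, -5/2]
R4 ← R4 + R1: [0, -3, -8, 5]
Swap R2 ↔ R3
R4 ← R4 + (3/2)·R2: [0, 0, 0, 5/4]
R4 ← R4 − (5/12)·R3: [0, 0, 0, 0]
3 nonzero rows, so rank(P) = 3.
P has 4 columns; by rank–nullity, nullity = 4 − 3 = 1.

1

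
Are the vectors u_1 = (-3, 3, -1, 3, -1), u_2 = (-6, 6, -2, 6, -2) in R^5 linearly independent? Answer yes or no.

no

Form the matrix with these vectors as rows and row reduce.
R2 ← R2 − (2)·R1: [0, 0, 0, 0, 0]
1 nonzero row, so the 2 vectors span a space of dimension 1.
Since 1 < 2, the vectors are linearly dependent.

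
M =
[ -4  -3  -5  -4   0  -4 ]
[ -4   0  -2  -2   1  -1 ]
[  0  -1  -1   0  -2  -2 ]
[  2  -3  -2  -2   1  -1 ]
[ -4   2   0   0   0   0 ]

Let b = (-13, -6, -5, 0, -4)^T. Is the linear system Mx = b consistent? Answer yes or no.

Row reduce the augmented matrix [M | b].
R2 ← R2 − R1: [0, 3, 3, 2, 1, 3, 7]
R4 ← R4 + (1/2)·R1: [0, -9/2, -9/2, -4, 1, -3, -13/2]
R5 ← R5 − R1: [0, 5, 5, 4, 0, 4, 9]
R3 ← R3 + (1/3)·R2: [0, 0, 0, 2/3, -5/3, -1, -8/3]
R4 ← R4 + (3/2)·R2: [0, 0, 0, -1, 5/2, 3/2, 4]
R5 ← R5 − (5/3)·R2: [0, 0, 0, 2/3, -5/3, -1, -8/3]
R4 ← R4 + (3/2)·R3: [0, 0, 0, 0, 0, 0, 0]
R5 ← R5 − R3: [0, 0, 0, 0, 0, 0, 0]
The echelon form has 3 nonzero rows, and every pivot lies in the first 6 columns, so rank(M) = rank([M|b]) = 3.
The system is consistent.

yes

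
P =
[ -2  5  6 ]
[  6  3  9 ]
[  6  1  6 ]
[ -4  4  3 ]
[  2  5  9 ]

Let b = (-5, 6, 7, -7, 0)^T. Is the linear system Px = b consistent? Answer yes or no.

yes

Row reduce the augmented matrix [P | b].
R2 ← R2 + (3)·R1: [0, 18, 27, -9]
R3 ← R3 + (3)·R1: [0, 16, 24, -8]
R4 ← R4 − (2)·R1: [0, -6, -9, 3]
R5 ← R5 + R1: [0, 10, 15, -5]
R3 ← R3 − (8/9)·R2: [0, 0, 0, 0]
R4 ← R4 + (1/3)·R2: [0, 0, 0, 0]
R5 ← R5 − (5/9)·R2: [0, 0, 0, 0]
The echelon form has 2 nonzero rows, and every pivot lies in the first 3 columns, so rank(P) = rank([P|b]) = 2.
The system is consistent.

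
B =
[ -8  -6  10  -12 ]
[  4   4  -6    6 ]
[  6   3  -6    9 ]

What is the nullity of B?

Row reduce to echelon form.
R2 ← R2 + (1/2)·R1: [0, 1, -1, 0]
R3 ← R3 + (3/4)·R1: [0, -3/2, 3/2, 0]
R3 ← R3 + (3/2)·R2: [0, 0, 0, 0]
2 nonzero rows, so rank(B) = 2.
B has 4 columns; by rank–nullity, nullity = 4 − 2 = 2.

2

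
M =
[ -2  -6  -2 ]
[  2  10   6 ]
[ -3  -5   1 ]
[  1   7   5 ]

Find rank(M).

2

Row reduce to echelon form.
R2 ← R2 + R1: [0, 4, 4]
R3 ← R3 − (3/2)·R1: [0, 4, 4]
R4 ← R4 + (1/2)·R1: [0, 4, 4]
R3 ← R3 − R2: [0, 0, 0]
R4 ← R4 − R2: [0, 0, 0]
Echelon form has 2 nonzero rows, so rank(M) = 2.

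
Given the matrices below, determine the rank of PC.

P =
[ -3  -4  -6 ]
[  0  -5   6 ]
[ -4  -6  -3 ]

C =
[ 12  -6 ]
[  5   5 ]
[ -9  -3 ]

First compute PC:
[[ -2,  16],
 [-79, -43],
 [-51,   3]]
Now row reduce the product.
R2 ← R2 − (79/2)·R1: [0, -675]
R3 ← R3 − (51/2)·R1: [0, -405]
R3 ← R3 − (3/5)·R2: [0, 0]
2 nonzero rows, so rank(PC) = 2.

2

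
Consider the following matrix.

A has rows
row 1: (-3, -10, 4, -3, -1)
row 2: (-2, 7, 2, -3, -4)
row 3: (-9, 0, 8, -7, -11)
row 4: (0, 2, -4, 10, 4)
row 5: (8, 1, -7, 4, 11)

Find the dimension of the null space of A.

Row reduce to echelon form.
R2 ← R2 − (2/3)·R1: [0, 41/3, -2/3, -1, -10/3]
R3 ← R3 − (3)·R1: [0, 30, -4, 2, -8]
R5 ← R5 + (8/3)·R1: [0, -77/3, 11/3, -4, 25/3]
R3 ← R3 − (90/41)·R2: [0, 0, -104/41, 172/41, -28/41]
R4 ← R4 − (6/41)·R2: [0, 0, -160/41, 416/41, 184/41]
R5 ← R5 + (77/41)·R2: [0, 0, 99/41, -241/41, 85/41]
R4 ← R4 − (20/13)·R3: [0, 0, 0, 48/13, 72/13]
R5 ← R5 + (99/104)·R3: [0, 0, 0, -49/26, 37/26]
R5 ← R5 + (49/96)·R4: [0, 0, 0, 0, 17/4]
5 nonzero rows, so rank(A) = 5.
A has 5 columns; by rank–nullity, nullity = 5 − 5 = 0.

0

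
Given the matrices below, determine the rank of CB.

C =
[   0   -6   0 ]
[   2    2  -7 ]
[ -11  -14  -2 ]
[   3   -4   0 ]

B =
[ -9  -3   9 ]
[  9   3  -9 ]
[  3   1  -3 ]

1

First compute CB:
[[-54, -18,  54],
 [-21,  -7,  21],
 [-33, -11,  33],
 [-63, -21,  63]]
Now row reduce the product.
R2 ← R2 − (7/18)·R1: [0, 0, 0]
R3 ← R3 − (11/18)·R1: [0, 0, 0]
R4 ← R4 − (7/6)·R1: [0, 0, 0]
1 nonzero row, so rank(CB) = 1.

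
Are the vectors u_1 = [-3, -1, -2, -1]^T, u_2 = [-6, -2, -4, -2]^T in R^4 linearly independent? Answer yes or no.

no

Form the matrix with these vectors as rows and row reduce.
R2 ← R2 − (2)·R1: [0, 0, 0, 0]
1 nonzero row, so the 2 vectors span a space of dimension 1.
Since 1 < 2, the vectors are linearly dependent.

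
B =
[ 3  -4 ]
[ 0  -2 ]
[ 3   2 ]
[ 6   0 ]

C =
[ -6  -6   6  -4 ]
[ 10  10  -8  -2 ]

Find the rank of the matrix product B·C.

First compute BC:
[[-58, -58,  50,  -4],
 [-20, -20,  16,   4],
 [  2,   2,   2, -16],
 [-36, -36,  36, -24]]
Now row reduce the product.
R2 ← R2 − (10/29)·R1: [0, 0, -36/29, 156/29]
R3 ← R3 + (1/29)·R1: [0, 0, 108/29, -468/29]
R4 ← R4 − (18/29)·R1: [0, 0, 144/29, -624/29]
R3 ← R3 + (3)·R2: [0, 0, 0, 0]
R4 ← R4 + (4)·R2: [0, 0, 0, 0]
2 nonzero rows, so rank(BC) = 2.

2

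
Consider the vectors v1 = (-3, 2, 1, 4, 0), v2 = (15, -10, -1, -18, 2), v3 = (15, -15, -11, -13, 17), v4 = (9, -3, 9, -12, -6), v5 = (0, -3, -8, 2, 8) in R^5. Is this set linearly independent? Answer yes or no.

no

Form the matrix with these vectors as rows and row reduce.
R2 ← R2 + (5)·R1: [0, 0, 4, 2, 2]
R3 ← R3 + (5)·R1: [0, -5, -6, 7, 17]
R4 ← R4 + (3)·R1: [0, 3, 12, 0, -6]
Swap R2 ↔ R3
R4 ← R4 + (3/5)·R2: [0, 0, 42/5, 21/5, 21/5]
R5 ← R5 − (3/5)·R2: [0, 0, -22/5, -11/5, -11/5]
R4 ← R4 − (21/10)·R3: [0, 0, 0, 0, 0]
R5 ← R5 + (11/10)·R3: [0, 0, 0, 0, 0]
3 nonzero rows, so the 5 vectors span a space of dimension 3.
Since 3 < 5, the vectors are linearly dependent.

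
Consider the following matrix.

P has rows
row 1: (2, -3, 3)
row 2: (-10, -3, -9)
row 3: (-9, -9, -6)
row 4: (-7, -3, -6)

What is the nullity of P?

1

Row reduce to echelon form.
R2 ← R2 + (5)·R1: [0, -18, 6]
R3 ← R3 + (9/2)·R1: [0, -45/2, 15/2]
R4 ← R4 + (7/2)·R1: [0, -27/2, 9/2]
R3 ← R3 − (5/4)·R2: [0, 0, 0]
R4 ← R4 − (3/4)·R2: [0, 0, 0]
2 nonzero rows, so rank(P) = 2.
P has 3 columns; by rank–nullity, nullity = 3 − 2 = 1.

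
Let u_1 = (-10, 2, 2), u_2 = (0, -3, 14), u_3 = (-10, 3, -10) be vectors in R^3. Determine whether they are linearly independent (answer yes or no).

Form the matrix with these vectors as rows and row reduce.
R3 ← R3 − R1: [0, 1, -12]
R3 ← R3 + (1/3)·R2: [0, 0, -22/3]
3 nonzero rows, so the 3 vectors span a space of dimension 3.
Since 3 = 3, the vectors are linearly independent.

yes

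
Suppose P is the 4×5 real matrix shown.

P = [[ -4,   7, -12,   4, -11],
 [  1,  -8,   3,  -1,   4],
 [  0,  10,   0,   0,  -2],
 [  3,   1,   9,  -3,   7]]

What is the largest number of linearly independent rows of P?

2

Row reduce to echelon form.
R2 ← R2 + (1/4)·R1: [0, -25/4, 0, 0, 5/4]
R4 ← R4 + (3/4)·R1: [0, 25/4, 0, 0, -5/4]
R3 ← R3 + (8/5)·R2: [0, 0, 0, 0, 0]
R4 ← R4 + R2: [0, 0, 0, 0, 0]
Echelon form has 2 nonzero rows, so rank(P) = 2.
The rank gives the maximum number of linearly independent rows: 2.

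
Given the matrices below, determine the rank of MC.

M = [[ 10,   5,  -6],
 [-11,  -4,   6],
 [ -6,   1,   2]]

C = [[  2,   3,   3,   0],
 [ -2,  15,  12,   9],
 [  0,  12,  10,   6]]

First compute MC:
[[ 10,  33,  30,   9],
 [-14, -21, -21,   0],
 [-14,  21,  14,  21]]
Now row reduce the product.
R2 ← R2 + (7/5)·R1: [0, 126/5, 21, 63/5]
R3 ← R3 + (7/5)·R1: [0, 336/5, 56, 168/5]
R3 ← R3 − (8/3)·R2: [0, 0, 0, 0]
2 nonzero rows, so rank(MC) = 2.

2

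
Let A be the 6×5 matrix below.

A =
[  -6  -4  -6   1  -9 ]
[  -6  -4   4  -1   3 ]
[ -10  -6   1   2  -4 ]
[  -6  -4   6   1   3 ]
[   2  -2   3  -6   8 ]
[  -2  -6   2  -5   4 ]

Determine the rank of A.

4

Row reduce to echelon form.
R2 ← R2 − R1: [0, 0, 10, -2, 12]
R3 ← R3 − (5/3)·R1: [0, 2/3, 11, 1/3, 11]
R4 ← R4 − R1: [0, 0, 12, 0, 12]
R5 ← R5 + (1/3)·R1: [0, -10/3, 1, -17/3, 5]
R6 ← R6 − (1/3)·R1: [0, -14/3, 4, -16/3, 7]
Swap R2 ↔ R3
R5 ← R5 + (5)·R2: [0, 0, 56, -4, 60]
R6 ← R6 + (7)·R2: [0, 0, 81, -3, 84]
R4 ← R4 − (6/5)·R3: [0, 0, 0, 12/5, -12/5]
R5 ← R5 − (28/5)·R3: [0, 0, 0, 36/5, -36/5]
R6 ← R6 − (81/10)·R3: [0, 0, 0, 66/5, -66/5]
R5 ← R5 − (3)·R4: [0, 0, 0, 0, 0]
R6 ← R6 − (11/2)·R4: [0, 0, 0, 0, 0]
Echelon form has 4 nonzero rows, so rank(A) = 4.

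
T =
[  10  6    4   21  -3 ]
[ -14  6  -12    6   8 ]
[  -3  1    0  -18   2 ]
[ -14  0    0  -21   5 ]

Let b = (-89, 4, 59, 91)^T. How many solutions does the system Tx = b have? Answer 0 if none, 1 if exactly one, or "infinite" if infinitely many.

infinite

Row reduce the augmented matrix [T | b].
R2 ← R2 + (7/5)·R1: [0, 72/5, -32/5, 177/5, 19/5, -603/5]
R3 ← R3 + (3/10)·R1: [0, 14/5, 6/5, -117/10, 11/10, 323/10]
R4 ← R4 + (7/5)·R1: [0, 42/5, 28/5, 42/5, 4/5, -168/5]
R3 ← R3 − (7/36)·R2: [0, 0, 22/9, -223/12, 13/36, 223/4]
R4 ← R4 − (7/12)·R2: [0, 0, 28/3, -49/4, -17/12, 147/4]
R4 ← R4 − (42/11)·R3: [0, 0, 0, 2583/44, -123/44, -7749/44]
The echelon form has 4 nonzero rows, and every pivot lies in the first 5 columns, so rank(T) = rank([T|b]) = 4.
The system is consistent.
rank = 4 < 5 unknowns, so there are infinitely many solutions.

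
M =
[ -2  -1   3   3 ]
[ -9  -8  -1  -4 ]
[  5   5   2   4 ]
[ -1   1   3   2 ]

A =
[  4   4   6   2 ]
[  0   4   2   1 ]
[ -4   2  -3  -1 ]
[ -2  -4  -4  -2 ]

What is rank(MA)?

3

First compute MA:
[[-26, -18, -35, -14],
 [-24, -54, -51, -17],
 [  4,  28,  18,   5],
 [-20,  -2, -21,  -8]]
Now row reduce the product.
R2 ← R2 − (12/13)·R1: [0, -486/13, -243/13, -53/13]
R3 ← R3 + (2/13)·R1: [0, 328/13, 164/13, 37/13]
R4 ← R4 − (10/13)·R1: [0, 154/13, 77/13, 36/13]
R3 ← R3 + (164/243)·R2: [0, 0, 0, 23/243]
R4 ← R4 + (77/243)·R2: [0, 0, 0, 359/243]
R4 ← R4 − (359/23)·R3: [0, 0, 0, 0]
3 nonzero rows, so rank(MA) = 3.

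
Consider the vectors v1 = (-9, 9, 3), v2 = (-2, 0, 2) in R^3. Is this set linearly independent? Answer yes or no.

yes

Form the matrix with these vectors as rows and row reduce.
R2 ← R2 − (2/9)·R1: [0, -2, 4/3]
2 nonzero rows, so the 2 vectors span a space of dimension 2.
Since 2 = 2, the vectors are linearly independent.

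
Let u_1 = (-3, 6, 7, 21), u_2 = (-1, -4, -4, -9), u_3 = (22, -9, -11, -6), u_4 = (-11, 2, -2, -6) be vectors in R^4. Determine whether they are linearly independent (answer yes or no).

Form the matrix with these vectors as rows and row reduce.
R2 ← R2 − (1/3)·R1: [0, -6, -19/3, -16]
R3 ← R3 + (22/3)·R1: [0, 35, 121/3, 148]
R4 ← R4 − (11/3)·R1: [0, -20, -83/3, -83]
R3 ← R3 + (35/6)·R2: [0, 0, 61/18, 164/3]
R4 ← R4 − (10/3)·R2: [0, 0, -59/9, -89/3]
R4 ← R4 + (118/61)·R3: [0, 0, 0, 4641/61]
4 nonzero rows, so the 4 vectors span a space of dimension 4.
Since 4 = 4, the vectors are linearly independent.

yes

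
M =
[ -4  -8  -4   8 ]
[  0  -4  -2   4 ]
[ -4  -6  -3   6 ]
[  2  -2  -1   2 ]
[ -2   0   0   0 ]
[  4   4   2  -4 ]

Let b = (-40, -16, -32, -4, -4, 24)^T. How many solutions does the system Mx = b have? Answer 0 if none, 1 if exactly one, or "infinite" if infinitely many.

infinite

Row reduce the augmented matrix [M | b].
R3 ← R3 − R1: [0, 2, 1, -2, 8]
R4 ← R4 + (1/2)·R1: [0, -6, -3, 6, -24]
R5 ← R5 − (1/2)·R1: [0, 4, 2, -4, 16]
R6 ← R6 + R1: [0, -4, -2, 4, -16]
R3 ← R3 + (1/2)·R2: [0, 0, 0, 0, 0]
R4 ← R4 − (3/2)·R2: [0, 0, 0, 0, 0]
R5 ← R5 + R2: [0, 0, 0, 0, 0]
R6 ← R6 − R2: [0, 0, 0, 0, 0]
The echelon form has 2 nonzero rows, and every pivot lies in the first 4 columns, so rank(M) = rank([M|b]) = 2.
The system is consistent.
rank = 2 < 4 unknowns, so there are infinitely many solutions.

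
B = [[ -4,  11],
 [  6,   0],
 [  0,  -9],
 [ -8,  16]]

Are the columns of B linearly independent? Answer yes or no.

Row reduce B to echelon form.
R2 ← R2 + (3/2)·R1: [0, 33/2]
R4 ← R4 − (2)·R1: [0, -6]
R3 ← R3 + (6/11)·R2: [0, 0]
R4 ← R4 + (4/11)·R2: [0, 0]
2 pivots among 2 columns.
Every column is a pivot column, so the columns are linearly independent.

yes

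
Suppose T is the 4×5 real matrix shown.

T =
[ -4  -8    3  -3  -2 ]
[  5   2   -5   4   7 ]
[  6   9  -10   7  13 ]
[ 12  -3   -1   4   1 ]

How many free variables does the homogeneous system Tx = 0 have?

2

Row reduce to echelon form.
R2 ← R2 + (5/4)·R1: [0, -8, -5/4, 1/4, 9/2]
R3 ← R3 + (3/2)·R1: [0, -3, -11/2, 5/2, 10]
R4 ← R4 + (3)·R1: [0, -27, 8, -5, -5]
R3 ← R3 − (3/8)·R2: [0, 0, -161/32, 77/32, 133/16]
R4 ← R4 − (27/8)·R2: [0, 0, 391/32, -187/32, -323/16]
R4 ← R4 + (17/7)·R3: [0, 0, 0, 0, 0]
3 nonzero rows, so rank(T) = 3.
T has 5 columns; by rank–nullity, nullity = 5 − 3 = 2.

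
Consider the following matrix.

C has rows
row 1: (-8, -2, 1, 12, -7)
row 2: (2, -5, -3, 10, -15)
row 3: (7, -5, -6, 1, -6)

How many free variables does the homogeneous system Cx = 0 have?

2

Row reduce to echelon form.
R2 ← R2 + (1/4)·R1: [0, -11/2, -11/4, 13, -67/4]
R3 ← R3 + (7/8)·R1: [0, -27/4, -41/8, 23/2, -97/8]
R3 ← R3 − (27/22)·R2: [0, 0, -7/4, -49/11, 371/44]
3 nonzero rows, so rank(C) = 3.
C has 5 columns; by rank–nullity, nullity = 5 − 3 = 2.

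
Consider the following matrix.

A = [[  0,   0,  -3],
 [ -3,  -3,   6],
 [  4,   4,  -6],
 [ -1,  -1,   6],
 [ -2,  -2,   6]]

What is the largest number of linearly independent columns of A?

2

Row reduce to echelon form.
Swap R1 ↔ R2
R3 ← R3 + (4/3)·R1: [0, 0, 2]
R4 ← R4 − (1/3)·R1: [0, 0, 4]
R5 ← R5 − (2/3)·R1: [0, 0, 2]
R3 ← R3 + (2/3)·R2: [0, 0, 0]
R4 ← R4 + (4/3)·R2: [0, 0, 0]
R5 ← R5 + (2/3)·R2: [0, 0, 0]
Echelon form has 2 nonzero rows, so rank(A) = 2.
The rank gives the maximum number of linearly independent columns: 2.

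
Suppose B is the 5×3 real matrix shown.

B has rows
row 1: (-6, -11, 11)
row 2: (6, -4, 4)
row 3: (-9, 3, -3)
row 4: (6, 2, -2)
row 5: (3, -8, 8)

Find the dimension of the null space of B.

Row reduce to echelon form.
R2 ← R2 + R1: [0, -15, 15]
R3 ← R3 − (3/2)·R1: [0, 39/2, -39/2]
R4 ← R4 + R1: [0, -9, 9]
R5 ← R5 + (1/2)·R1: [0, -27/2, 27/2]
R3 ← R3 + (13/10)·R2: [0, 0, 0]
R4 ← R4 − (3/5)·R2: [0, 0, 0]
R5 ← R5 − (9/10)·R2: [0, 0, 0]
2 nonzero rows, so rank(B) = 2.
B has 3 columns; by rank–nullity, nullity = 3 − 2 = 1.

1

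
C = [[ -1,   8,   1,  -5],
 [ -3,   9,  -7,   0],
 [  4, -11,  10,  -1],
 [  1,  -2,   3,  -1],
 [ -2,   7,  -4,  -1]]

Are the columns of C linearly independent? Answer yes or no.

no

Row reduce C to echelon form.
R2 ← R2 − (3)·R1: [0, -15, -10, 15]
R3 ← R3 + (4)·R1: [0, 21, 14, -21]
R4 ← R4 + R1: [0, 6, 4, -6]
R5 ← R5 − (2)·R1: [0, -9, -6, 9]
R3 ← R3 + (7/5)·R2: [0, 0, 0, 0]
R4 ← R4 + (2/5)·R2: [0, 0, 0, 0]
R5 ← R5 − (3/5)·R2: [0, 0, 0, 0]
2 pivots among 4 columns.
Only 2 < 4 pivot columns, so the columns are linearly dependent.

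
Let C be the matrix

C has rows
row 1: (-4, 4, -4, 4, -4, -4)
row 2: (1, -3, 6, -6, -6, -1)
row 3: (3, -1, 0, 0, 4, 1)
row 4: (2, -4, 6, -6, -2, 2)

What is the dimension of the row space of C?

3

Row reduce to echelon form.
R2 ← R2 + (1/4)·R1: [0, -2, 5, -5, -7, -2]
R3 ← R3 + (3/4)·R1: [0, 2, -3, 3, 1, -2]
R4 ← R4 + (1/2)·R1: [0, -2, 4, -4, -4, 0]
R3 ← R3 + R2: [0, 0, 2, -2, -6, -4]
R4 ← R4 − R2: [0, 0, -1, 1, 3, 2]
R4 ← R4 + (1/2)·R3: [0, 0, 0, 0, 0, 0]
Echelon form has 3 nonzero rows, so rank(C) = 3.
The row space has dimension equal to the rank: 3.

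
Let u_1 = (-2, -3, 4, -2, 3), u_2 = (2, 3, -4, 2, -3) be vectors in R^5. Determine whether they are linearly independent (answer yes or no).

Form the matrix with these vectors as rows and row reduce.
R2 ← R2 + R1: [0, 0, 0, 0, 0]
1 nonzero row, so the 2 vectors span a space of dimension 1.
Since 1 < 2, the vectors are linearly dependent.

no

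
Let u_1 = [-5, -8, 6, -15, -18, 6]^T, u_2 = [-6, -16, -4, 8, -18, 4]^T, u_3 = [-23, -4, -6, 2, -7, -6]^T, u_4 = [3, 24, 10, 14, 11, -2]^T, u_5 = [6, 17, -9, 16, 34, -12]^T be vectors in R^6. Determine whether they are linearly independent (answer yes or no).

no

Form the matrix with these vectors as rows and row reduce.
R2 ← R2 − (6/5)·R1: [0, -32/5, -56/5, 26, 18/5, -16/5]
R3 ← R3 − (23/5)·R1: [0, 164/5, -168/5, 71, 379/5, -168/5]
R4 ← R4 + (3/5)·R1: [0, 96/5, 68/5, 5, 1/5, 8/5]
R5 ← R5 + (6/5)·R1: [0, 37/5, -9/5, -2, 62/5, -24/5]
R3 ← R3 + (41/8)·R2: [0, 0, -91, 817/4, 377/4, -50]
R4 ← R4 + (3)·R2: [0, 0, -20, 83, 11, -8]
R5 ← R5 + (37/32)·R2: [0, 0, -59/4, 449/16, 265/16, -17/2]
R4 ← R4 − (20/91)·R3: [0, 0, 0, 3468/91, -68/7, 272/91]
R5 ← R5 − (59/364)·R3: [0, 0, 0, -459/91, 9/7, -36/91]
R5 ← R5 + (9/68)·R4: [0, 0, 0, 0, 0, 0]
4 nonzero rows, so the 5 vectors span a space of dimension 4.
Since 4 < 5, the vectors are linearly dependent.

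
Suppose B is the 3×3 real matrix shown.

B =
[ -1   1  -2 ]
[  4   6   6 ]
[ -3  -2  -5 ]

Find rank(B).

Row reduce to echelon form.
R2 ← R2 + (4)·R1: [0, 10, -2]
R3 ← R3 − (3)·R1: [0, -5, 1]
R3 ← R3 + (1/2)·R2: [0, 0, 0]
Echelon form has 2 nonzero rows, so rank(B) = 2.

2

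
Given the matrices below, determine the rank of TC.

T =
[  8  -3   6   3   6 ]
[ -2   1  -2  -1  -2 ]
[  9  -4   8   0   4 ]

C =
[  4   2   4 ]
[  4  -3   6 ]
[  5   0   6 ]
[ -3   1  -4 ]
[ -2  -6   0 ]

First compute TC:
[[ 29,  -8,  38],
 [ -7,   4, -10],
 [ 52,   6,  60]]
Now row reduce the product.
R2 ← R2 + (7/29)·R1: [0, 60/29, -24/29]
R3 ← R3 − (52/29)·R1: [0, 590/29, -236/29]
R3 ← R3 − (59/6)·R2: [0, 0, 0]
2 nonzero rows, so rank(TC) = 2.

2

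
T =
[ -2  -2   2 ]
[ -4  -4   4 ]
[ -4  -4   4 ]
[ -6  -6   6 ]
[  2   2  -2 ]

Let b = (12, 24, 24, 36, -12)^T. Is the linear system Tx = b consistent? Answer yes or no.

Row reduce the augmented matrix [T | b].
R2 ← R2 − (2)·R1: [0, 0, 0, 0]
R3 ← R3 − (2)·R1: [0, 0, 0, 0]
R4 ← R4 − (3)·R1: [0, 0, 0, 0]
R5 ← R5 + R1: [0, 0, 0, 0]
The echelon form has 1 nonzero rows, and every pivot lies in the first 3 columns, so rank(T) = rank([T|b]) = 1.
The system is consistent.

yes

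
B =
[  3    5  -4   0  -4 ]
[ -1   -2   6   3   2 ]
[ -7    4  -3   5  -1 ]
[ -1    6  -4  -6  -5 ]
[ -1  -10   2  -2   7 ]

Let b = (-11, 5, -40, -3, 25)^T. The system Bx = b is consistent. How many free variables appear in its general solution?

Row reduce the augmented matrix [B | b].
R2 ← R2 + (1/3)·R1: [0, -1/3, 14/3, 3, 2/3, 4/3]
R3 ← R3 + (7/3)·R1: [0, 47/3, -37/3, 5, -31/3, -197/3]
R4 ← R4 + (1/3)·R1: [0, 23/3, -16/3, -6, -19/3, -20/3]
R5 ← R5 + (1/3)·R1: [0, -25/3, 2/3, -2, 17/3, 64/3]
R3 ← R3 + (47)·R2: [0, 0, 207, 146, 21, -3]
R4 ← R4 + (23)·R2: [0, 0, 102, 63, 9, 24]
R5 ← R5 − (25)·R2: [0, 0, -116, -77, -11, -12]
R4 ← R4 − (34/69)·R3: [0, 0, 0, -617/69, -31/23, 586/23]
R5 ← R5 + (116/207)·R3: [0, 0, 0, 997/207, 53/69, -944/69]
R5 ← R5 + (997/1851)·R4: [0, 0, 0, 0, 26/617, 26/617]
The echelon form has 5 nonzero rows, and every pivot lies in the first 5 columns, so rank(B) = rank([B|b]) = 5.
The system is consistent.
Free variables = (unknowns) − (rank) = 5 − 5 = 0.

0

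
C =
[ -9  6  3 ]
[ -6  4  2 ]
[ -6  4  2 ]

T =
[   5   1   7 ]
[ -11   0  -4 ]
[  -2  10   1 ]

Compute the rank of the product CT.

First compute CT:
[[-117,  21, -84],
 [-78,  14, -56],
 [-78,  14, -56]]
Now row reduce the product.
R2 ← R2 − (2/3)·R1: [0, 0, 0]
R3 ← R3 − (2/3)·R1: [0, 0, 0]
1 nonzero row, so rank(CT) = 1.

1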